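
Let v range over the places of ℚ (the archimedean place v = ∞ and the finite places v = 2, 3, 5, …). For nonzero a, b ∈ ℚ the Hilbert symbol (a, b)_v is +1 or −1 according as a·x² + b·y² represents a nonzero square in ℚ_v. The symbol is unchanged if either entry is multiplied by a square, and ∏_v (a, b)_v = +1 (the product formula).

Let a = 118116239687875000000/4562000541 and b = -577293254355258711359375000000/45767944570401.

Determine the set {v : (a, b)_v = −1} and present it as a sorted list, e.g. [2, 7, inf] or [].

Mod squares: a ≡ 15015, b ≡ -143. Check v ∈ {∞, 2, 3, 5, 7, 11, 13, 17, 37}.
v=3: a=3^-3·(≡1), b=3^-8·(≡1) mod 3; (1|3)=+1, (1|3)=+1; (−1)^{-3·-8·1}·(+1)^-8·(+1)^-3 = +1.
v=37: a=37^2·(≡10), b=37^4·(≡17) mod 37; (10|37)=+1, (17|37)=-1; (−1)^{2·4·18}·(+1)^4·(-1)^2 = +1.
v=7: a=7^-1·(≡5), b=7^0·(≡2) mod 7; (5|7)=-1, (2|7)=+1; (−1)^{-1·0·3}·(-1)^0·(+1)^-1 = +1.
v=11: a=11^1·(≡3), b=11^1·(≡4) mod 11; (3|11)=+1, (4|11)=+1; (−1)^{1·1·5}·(+1)^1·(+1)^1 = -1.
v=17: a=17^-6·(≡16), b=17^-8·(≡11) mod 17; (16|17)=+1, (11|17)=-1; (−1)^{-6·-8·8}·(+1)^-8·(-1)^-6 = +1.
v=5: a=5^9·(≡2), b=5^12·(≡2) mod 5; (2|5)=-1, (2|5)=-1; (−1)^{9·12·2}·(-1)^12·(-1)^9 = -1.
v=13: a=13^7·(≡2), b=13^11·(≡7) mod 13; (2|13)=-1, (7|13)=-1; (−1)^{7·11·6}·(-1)^11·(-1)^7 = +1.
v=∞: 15015 > 0 and -143 < 0  ⇒  (a,b)_∞ = +1.
v=2: v_2(a)=6, v_2(b)=6; units ≡ 7, 1 (mod 8); ε·ε+αω+βω = 1·0+6·0+6·0 ≡ 0  ⇒  (a,b)_2 = +1.
(15015, -143 / ℚ) ramifies at {5, 11}: a division algebra.

[5, 11]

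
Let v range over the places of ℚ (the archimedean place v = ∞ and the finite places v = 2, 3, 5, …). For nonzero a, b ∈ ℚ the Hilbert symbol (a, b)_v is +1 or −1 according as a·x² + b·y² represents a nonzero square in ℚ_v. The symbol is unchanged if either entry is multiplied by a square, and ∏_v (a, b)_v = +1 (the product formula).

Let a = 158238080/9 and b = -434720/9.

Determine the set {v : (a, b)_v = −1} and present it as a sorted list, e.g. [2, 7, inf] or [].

[13, 19]

(a, b) ≡ (14630, -27170) mod (ℚ^×)²; places V = {2, 3, 5, 7, 11, 13, 19, ∞}.
(a,b)_∞: sgn(14630)=+, sgn(-27170)=−, so +1.
(a,b)_5: α=1, u≡4; β=1, v≡4 (mod 5); (4|5)=+1, (4|5)=+1; sign (−1)^0·+1^1·+1^1 = +1.
(a,b)_3: α=-2, u≡2; β=-2, v≡1 (mod 3); (2|3)=-1, (1|3)=+1; sign (−1)^0·-1^-2·+1^-2 = +1.
(a,b)_13: α=2, u≡11; β=1, v≡1 (mod 13); (11|13)=-1, (1|13)=+1; sign (−1)^0·-1^1·+1^2 = -1.
(a,b)_7: α=1, u≡2; β=0, v≡4 (mod 7); (2|7)=+1, (4|7)=+1; sign (−1)^0·+1^0·+1^1 = +1.
(a,b)_19: α=1, u≡14; β=1, v≡8 (mod 19); (14|19)=-1, (8|19)=-1; sign (−1)^1·-1^1·-1^1 = -1.
(a,b)_2: α=7, β=5; u≡3, v≡7 (mod 8); ε(u)ε(v)=1·1, αω(v)=7·0, βω(u)=5·1; sum ≡ 0  ⇒  +1.
(a,b)_11: α=1, u≡7; β=1, v≡4 (mod 11); (7|11)=-1, (4|11)=+1; sign (−1)^1·-1^1·+1^1 = +1.
(14630, -27170 / ℚ) ramifies at {13, 19}: a division algebra.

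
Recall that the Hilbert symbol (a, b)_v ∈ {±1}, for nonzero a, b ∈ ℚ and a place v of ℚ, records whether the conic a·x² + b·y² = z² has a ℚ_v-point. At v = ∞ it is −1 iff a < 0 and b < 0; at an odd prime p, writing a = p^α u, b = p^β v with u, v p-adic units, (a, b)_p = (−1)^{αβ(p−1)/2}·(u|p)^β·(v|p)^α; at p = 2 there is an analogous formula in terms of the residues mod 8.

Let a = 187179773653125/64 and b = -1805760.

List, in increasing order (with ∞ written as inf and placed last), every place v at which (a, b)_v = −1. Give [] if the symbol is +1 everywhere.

Mod squares: a ≡ 1045, b ≡ -3135. Check v ∈ {∞, 2, 3, 5, 11, 19}.
v=2: v_2(a)=-6, v_2(b)=6; units ≡ 5, 1 (mod 8); ε·ε+αω+βω = 0·0+-6·0+6·1 ≡ 0  ⇒  (a,b)_2 = +1.
v=5: a=5^5·(≡1), b=5^1·(≡3) mod 5; (1|5)=+1, (3|5)=-1; (−1)^{5·1·2}·(+1)^1·(-1)^5 = -1.
v=19: a=19^3·(≡5), b=19^1·(≡17) mod 19; (5|19)=+1, (17|19)=+1; (−1)^{3·1·9}·(+1)^1·(+1)^3 = -1.
v=∞: 1045 > 0 and -3135 < 0  ⇒  (a,b)_∞ = +1.
v=11: a=11^3·(≡7), b=11^1·(≡4) mod 11; (7|11)=-1, (4|11)=+1; (−1)^{3·1·5}·(-1)^1·(+1)^3 = +1.
v=3: a=3^8·(≡1), b=3^3·(≡2) mod 3; (1|3)=+1, (2|3)=-1; (−1)^{8·3·1}·(+1)^3·(-1)^8 = +1.
Ram(1045, -3135) = {5, 19}; no ℚ_5-point on the conic.

[5, 19]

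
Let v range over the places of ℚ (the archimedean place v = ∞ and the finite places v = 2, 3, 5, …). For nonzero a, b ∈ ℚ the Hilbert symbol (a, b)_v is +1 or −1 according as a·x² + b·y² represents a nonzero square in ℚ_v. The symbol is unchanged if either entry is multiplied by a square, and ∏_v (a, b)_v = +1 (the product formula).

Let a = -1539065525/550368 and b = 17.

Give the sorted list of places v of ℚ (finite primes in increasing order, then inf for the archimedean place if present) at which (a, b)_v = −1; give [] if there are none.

(a, b) ≡ (-2262, 17) mod (ℚ^×)²; places V = {2, 3, 5, 7, 13, 17, 29, 31, 47, ∞}.
(a,b)_5: α=2, u≡3; β=0, v≡2 (mod 5); (3|5)=-1, (2|5)=-1; sign (−1)^0·-1^0·-1^2 = +1.
(a,b)_∞: sgn(-2262)=−, sgn(17)=+, so +1.
(a,b)_3: α=-3, u≡2; β=0, v≡2 (mod 3); (2|3)=-1, (2|3)=-1; sign (−1)^0·-1^0·-1^-3 = -1.
(a,b)_29: α=1, u≡23; β=0, v≡17 (mod 29); (23|29)=+1, (17|29)=-1; sign (−1)^0·+1^0·-1^1 = -1.
(a,b)_13: α=-1, u≡2; β=0, v≡4 (mod 13); (2|13)=-1, (4|13)=+1; sign (−1)^0·-1^0·+1^-1 = +1.
(a,b)_7: α=-2, u≡6; β=0, v≡3 (mod 7); (6|7)=-1, (3|7)=-1; sign (−1)^0·-1^0·-1^-2 = +1.
(a,b)_2: α=-5, β=0; u≡5, v≡1 (mod 8); ε(u)ε(v)=0·0, αω(v)=-5·0, βω(u)=0·1; sum ≡ 0  ⇒  +1.
(a,b)_31: α=2, u≡16; β=0, v≡17 (mod 31); (16|31)=+1, (17|31)=-1; sign (−1)^0·+1^0·-1^2 = +1.
(a,b)_47: α=2, u≡22; β=0, v≡17 (mod 47); (22|47)=-1, (17|47)=+1; sign (−1)^0·-1^0·+1^2 = +1.
(a,b)_17: α=0, u≡15; β=1, v≡1 (mod 17); (15|17)=+1, (1|17)=+1; sign (−1)^0·+1^1·+1^0 = +1.
Ram(-2262, 17) = {3, 29}; no ℚ_3-point on the conic.

[3, 29]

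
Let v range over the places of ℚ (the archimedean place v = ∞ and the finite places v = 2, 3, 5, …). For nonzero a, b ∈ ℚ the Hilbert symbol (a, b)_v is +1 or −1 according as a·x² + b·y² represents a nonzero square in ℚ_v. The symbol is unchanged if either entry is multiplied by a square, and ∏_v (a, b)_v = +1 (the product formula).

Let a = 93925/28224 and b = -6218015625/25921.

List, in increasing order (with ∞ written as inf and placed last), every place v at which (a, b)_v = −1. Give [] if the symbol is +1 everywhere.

[]

Mod squares: a ≡ 13, b ≡ -17. Check v ∈ {∞, 2, 3, 5, 7, 13, 17, 23}.
v=3: a=3^-2·(≡1), b=3^4·(≡1) mod 3; (1|3)=+1, (1|3)=+1; (−1)^{-2·4·1}·(+1)^4·(+1)^-2 = +1.
v=5: a=5^2·(≡3), b=5^6·(≡2) mod 5; (3|5)=-1, (2|5)=-1; (−1)^{2·6·2}·(-1)^6·(-1)^2 = +1.
v=2: v_2(a)=-6, v_2(b)=0; units ≡ 5, 7 (mod 8); ε·ε+αω+βω = 0·1+-6·0+0·1 ≡ 0  ⇒  (a,b)_2 = +1.
v=7: a=7^-2·(≡3), b=7^-2·(≡1) mod 7; (3|7)=-1, (1|7)=+1; (−1)^{-2·-2·3}·(-1)^-2·(+1)^-2 = +1.
v=17: a=17^2·(≡9), b=17^3·(≡15) mod 17; (9|17)=+1, (15|17)=+1; (−1)^{2·3·8}·(+1)^3·(+1)^2 = +1.
v=23: a=23^0·(≡13), b=23^-2·(≡12) mod 23; (13|23)=+1, (12|23)=+1; (−1)^{0·-2·11}·(+1)^-2·(+1)^0 = +1.
v=∞: 13 > 0 and -17 < 0  ⇒  (a,b)_∞ = +1.
v=13: a=13^1·(≡10), b=13^0·(≡3) mod 13; (10|13)=+1, (3|13)=+1; (−1)^{1·0·6}·(+1)^0·(+1)^1 = +1.
Every local symbol is +1, so the conic 13·x² + -17·y² = z² has ℚ_v-points for all v and hence a ℚ-point; (a, b / ℚ) ≅ M_2(ℚ).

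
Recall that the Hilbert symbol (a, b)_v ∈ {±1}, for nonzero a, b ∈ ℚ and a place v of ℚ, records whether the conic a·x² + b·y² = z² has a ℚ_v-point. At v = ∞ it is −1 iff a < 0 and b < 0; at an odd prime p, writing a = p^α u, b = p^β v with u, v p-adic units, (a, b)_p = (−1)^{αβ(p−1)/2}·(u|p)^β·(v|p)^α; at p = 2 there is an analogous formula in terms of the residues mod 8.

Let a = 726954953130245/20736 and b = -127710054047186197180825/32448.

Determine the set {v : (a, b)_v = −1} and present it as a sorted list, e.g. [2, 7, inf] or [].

(a, b) ≡ (327845, -651) mod (ℚ^×)²; places V = {2, 3, 5, 7, 11, 13, 17, 19, 29, 31, ∞}.
(a,b)_2: α=-8, β=-6; u≡5, v≡5 (mod 8); ε(u)ε(v)=0·0, αω(v)=-8·1, βω(u)=-6·1; sum ≡ 0  ⇒  +1.
(a,b)_31: α=4, u≡10; β=5, v≡2 (mod 31); (10|31)=+1, (2|31)=+1; sign (−1)^0·+1^5·+1^4 = +1.
(a,b)_∞: sgn(327845)=+, sgn(-651)=−, so +1.
(a,b)_3: α=-4, u≡2; β=-1, v≡2 (mod 3); (2|3)=-1, (2|3)=-1; sign (−1)^0·-1^-1·-1^-4 = -1.
(a,b)_11: α=0, u≡4; β=2, v≡1 (mod 11); (4|11)=+1, (1|11)=+1; sign (−1)^0·+1^2·+1^0 = +1.
(a,b)_5: α=1, u≡4; β=2, v≡4 (mod 5); (4|5)=+1, (4|5)=+1; sign (−1)^0·+1^2·+1^1 = +1.
(a,b)_7: α=5, u≡3; β=5, v≡3 (mod 7); (3|7)=-1, (3|7)=-1; sign (−1)^1·-1^5·-1^5 = -1.
(a,b)_13: α=0, u≡8; β=-2, v≡12 (mod 13); (8|13)=-1, (12|13)=+1; sign (−1)^0·-1^-2·+1^0 = +1.
(a,b)_29: α=1, u≡16; β=2, v≡13 (mod 29); (16|29)=+1, (13|29)=+1; sign (−1)^0·+1^2·+1^1 = +1.
(a,b)_17: α=1, u≡11; β=2, v≡12 (mod 17); (11|17)=-1, (12|17)=-1; sign (−1)^0·-1^2·-1^1 = -1.
(a,b)_19: α=1, u≡2; β=2, v≡12 (mod 19); (2|19)=-1, (12|19)=-1; sign (−1)^0·-1^2·-1^1 = -1.
|Ram(327845, -651)| = 4, even; anisotropic at {3, 7, 17, 19}.

[3, 7, 17, 19]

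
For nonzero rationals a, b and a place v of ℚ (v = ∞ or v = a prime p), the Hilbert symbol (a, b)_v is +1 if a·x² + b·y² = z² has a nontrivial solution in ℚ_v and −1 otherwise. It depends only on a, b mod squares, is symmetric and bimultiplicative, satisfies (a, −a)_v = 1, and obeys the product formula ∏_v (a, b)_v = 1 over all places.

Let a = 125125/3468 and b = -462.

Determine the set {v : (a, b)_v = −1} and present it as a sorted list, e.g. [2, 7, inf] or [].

(a, b) ≡ (15015, -462) mod (ℚ^×)²; places V = {2, 3, 5, 7, 11, 13, 17, ∞}.
(a,b)_13: α=1, u≡7; β=0, v≡6 (mod 13); (7|13)=-1, (6|13)=-1; sign (−1)^0·-1^0·-1^1 = -1.
(a,b)_∞: sgn(15015)=+, sgn(-462)=−, so +1.
(a,b)_5: α=3, u≡2; β=0, v≡3 (mod 5); (2|5)=-1, (3|5)=-1; sign (−1)^0·-1^0·-1^3 = -1.
(a,b)_7: α=1, u≡6; β=1, v≡4 (mod 7); (6|7)=-1, (4|7)=+1; sign (−1)^1·-1^1·+1^1 = +1.
(a,b)_2: α=-2, β=1; u≡7, v≡1 (mod 8); ε(u)ε(v)=1·0, αω(v)=-2·0, βω(u)=1·0; sum ≡ 0  ⇒  +1.
(a,b)_11: α=1, u≡4; β=1, v≡2 (mod 11); (4|11)=+1, (2|11)=-1; sign (−1)^1·+1^1·-1^1 = +1.
(a,b)_17: α=-2, u≡16; β=0, v≡14 (mod 17); (16|17)=+1, (14|17)=-1; sign (−1)^0·+1^0·-1^-2 = +1.
(a,b)_3: α=-1, u≡1; β=1, v≡2 (mod 3); (1|3)=+1, (2|3)=-1; sign (−1)^1·+1^1·-1^-1 = +1.
Ram(15015, -462) = {5, 13}; no ℚ_5-point on the conic.

[5, 13]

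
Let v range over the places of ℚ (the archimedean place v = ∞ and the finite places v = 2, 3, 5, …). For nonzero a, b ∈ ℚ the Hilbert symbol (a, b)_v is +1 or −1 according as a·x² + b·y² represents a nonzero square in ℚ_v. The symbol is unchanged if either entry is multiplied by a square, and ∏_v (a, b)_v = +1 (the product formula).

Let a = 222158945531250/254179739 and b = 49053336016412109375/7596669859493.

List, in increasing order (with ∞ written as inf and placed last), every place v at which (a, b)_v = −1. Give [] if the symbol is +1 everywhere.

[3, 19]

Mod squares: a ≡ 6006, b ≡ 40755. Check v ∈ {∞, 2, 3, 5, 7, 11, 13, 19, 23}.
v=3: a=3^13·(≡1), b=3^21·(≡1) mod 3; (1|3)=+1, (1|3)=+1; (−1)^{13·21·1}·(+1)^21·(+1)^13 = -1.
v=19: a=19^-2·(≡12), b=19^-3·(≡11) mod 19; (12|19)=-1, (11|19)=+1; (−1)^{-2·-3·9}·(-1)^-3·(+1)^-2 = -1.
v=2: v_2(a)=1, v_2(b)=0; units ≡ 3, 3 (mod 8); ε·ε+αω+βω = 1·1+1·1+0·1 ≡ 0  ⇒  (a,b)_2 = +1.
v=∞: 6006 > 0 and 40755 > 0  ⇒  (a,b)_∞ = +1.
v=7: a=7^3·(≡4), b=7^4·(≡1) mod 7; (4|7)=+1, (1|7)=+1; (−1)^{3·4·3}·(+1)^4·(+1)^3 = +1.
v=23: a=23^-2·(≡9), b=23^-2·(≡11) mod 23; (9|23)=+1, (11|23)=-1; (−1)^{-2·-2·11}·(+1)^-2·(-1)^-2 = +1.
v=11: a=11^-3·(≡10), b=11^-5·(≡4) mod 11; (10|11)=-1, (4|11)=+1; (−1)^{-3·-5·5}·(-1)^-5·(+1)^-3 = +1.
v=5: a=5^6·(≡1), b=5^9·(≡1) mod 5; (1|5)=+1, (1|5)=+1; (−1)^{6·9·2}·(+1)^9·(+1)^6 = +1.
v=13: a=13^1·(≡6), b=13^-1·(≡11) mod 13; (6|13)=-1, (11|13)=-1; (−1)^{1·-1·6}·(-1)^-1·(-1)^1 = +1.
(6006, 40755 / ℚ) ramifies at {3, 19}: a division algebra.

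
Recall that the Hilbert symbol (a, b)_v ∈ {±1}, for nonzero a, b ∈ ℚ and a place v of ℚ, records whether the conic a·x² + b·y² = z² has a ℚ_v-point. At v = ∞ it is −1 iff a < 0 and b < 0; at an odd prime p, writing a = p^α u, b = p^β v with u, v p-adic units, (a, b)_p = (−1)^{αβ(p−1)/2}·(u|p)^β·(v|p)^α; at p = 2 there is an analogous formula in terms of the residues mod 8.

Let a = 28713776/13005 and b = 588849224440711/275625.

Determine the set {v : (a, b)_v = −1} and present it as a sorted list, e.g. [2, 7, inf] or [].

[2, 7, 31, 37]

(a, b) ≡ (53095, 31) mod (ℚ^×)²; places V = {2, 3, 5, 7, 13, 17, 31, 37, 41, ∞}.
(a,b)_17: α=-2, u≡1; β=2, v≡5 (mod 17); (1|17)=+1, (5|17)=-1; sign (−1)^0·+1^2·-1^-2 = +1.
(a,b)_3: α=-2, u≡1; β=-2, v≡1 (mod 3); (1|3)=+1, (1|3)=+1; sign (−1)^0·+1^-2·+1^-2 = +1.
(a,b)_31: α=0, u≡21; β=1, v≡7 (mod 31); (21|31)=-1, (7|31)=+1; sign (−1)^0·-1^1·+1^0 = -1.
(a,b)_∞: sgn(53095)=+, sgn(31)=+, so +1.
(a,b)_5: α=-1, u≡1; β=-4, v≡1 (mod 5); (1|5)=+1, (1|5)=+1; sign (−1)^0·+1^-4·+1^-1 = +1.
(a,b)_2: α=4, β=0; u≡7, v≡7 (mod 8); ε(u)ε(v)=1·1, αω(v)=4·0, βω(u)=0·0; sum ≡ 1  ⇒  -1.
(a,b)_13: α=2, u≡4; β=4, v≡7 (mod 13); (4|13)=+1, (7|13)=-1; sign (−1)^0·+1^4·-1^2 = +1.
(a,b)_7: α=1, u≡4; β=-2, v≡6 (mod 7); (4|7)=+1, (6|7)=-1; sign (−1)^0·+1^-2·-1^1 = -1.
(a,b)_37: α=1, u≡17; β=2, v≡17 (mod 37); (17|37)=-1, (17|37)=-1; sign (−1)^0·-1^2·-1^1 = -1.
(a,b)_41: α=1, u≡7; β=2, v≡39 (mod 41); (7|41)=-1, (39|41)=+1; sign (−1)^0·-1^2·+1^1 = +1.
|Ram(53095, 31)| = 4, even; anisotropic at {2, 7, 31, 37}.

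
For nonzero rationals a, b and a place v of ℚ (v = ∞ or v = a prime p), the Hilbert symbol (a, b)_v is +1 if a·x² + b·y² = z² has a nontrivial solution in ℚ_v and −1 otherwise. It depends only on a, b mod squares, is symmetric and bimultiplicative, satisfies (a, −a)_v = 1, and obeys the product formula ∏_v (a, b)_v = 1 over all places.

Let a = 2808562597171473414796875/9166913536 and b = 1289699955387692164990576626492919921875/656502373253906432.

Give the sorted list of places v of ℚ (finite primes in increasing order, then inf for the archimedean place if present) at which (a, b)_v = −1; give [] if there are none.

[5, 19, 23, 29]

(a, b) ≡ (667, 3928630) mod (ℚ^×)²; places V = {2, 3, 5, 11, 13, 17, 19, 23, 29, 31, ∞}.
(a,b)_3: α=14, u≡1; β=24, v≡1 (mod 3); (1|3)=+1, (1|3)=+1; sign (−1)^0·+1^24·+1^14 = +1.
(a,b)_5: α=6, u≡2; β=13, v≡4 (mod 5); (2|5)=-1, (4|5)=+1; sign (−1)^0·-1^13·+1^6 = -1.
(a,b)_23: α=1, u≡12; β=1, v≡8 (mod 23); (12|23)=+1, (8|23)=+1; sign (−1)^1·+1^1·+1^1 = -1.
(a,b)_31: α=4, u≡20; β=5, v≡25 (mod 31); (20|31)=+1, (25|31)=+1; sign (−1)^0·+1^5·+1^4 = +1.
(a,b)_19: α=2, u≡10; β=3, v≡3 (mod 19); (10|19)=-1, (3|19)=-1; sign (−1)^0·-1^3·-1^2 = -1.
(a,b)_2: α=-18, β=-29; u≡3, v≡3 (mod 8); ε(u)ε(v)=1·1, αω(v)=-18·1, βω(u)=-29·1; sum ≡ 0  ⇒  +1.
(a,b)_∞: sgn(667)=+, sgn(3928630)=+, so +1.
(a,b)_13: α=2, u≡4; β=4, v≡12 (mod 13); (4|13)=+1, (12|13)=+1; sign (−1)^0·+1^4·+1^2 = +1.
(a,b)_11: α=-2, u≡6; β=-4, v≡6 (mod 11); (6|11)=-1, (6|11)=-1; sign (−1)^0·-1^-4·-1^-2 = +1.
(a,b)_17: α=-2, u≡15; β=-4, v≡8 (mod 17); (15|17)=+1, (8|17)=+1; sign (−1)^0·+1^-4·+1^-2 = +1.
(a,b)_29: α=1, u≡4; β=1, v≡19 (mod 29); (4|29)=+1, (19|29)=-1; sign (−1)^0·+1^1·-1^1 = -1.
|Ram(667, 3928630)| = 4, even; anisotropic at {5, 19, 23, 29}.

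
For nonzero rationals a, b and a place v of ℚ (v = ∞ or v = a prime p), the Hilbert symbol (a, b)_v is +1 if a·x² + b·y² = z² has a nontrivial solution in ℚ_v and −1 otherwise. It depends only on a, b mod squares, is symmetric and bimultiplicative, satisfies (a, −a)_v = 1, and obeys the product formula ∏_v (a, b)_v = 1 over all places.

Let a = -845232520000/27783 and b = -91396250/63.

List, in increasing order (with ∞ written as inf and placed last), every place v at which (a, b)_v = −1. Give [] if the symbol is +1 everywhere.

(a, b) ≡ (-1771, -3542) mod (ℚ^×)²; places V = {2, 3, 5, 7, 11, 17, 23, ∞}.
(a,b)_2: α=6, β=1; u≡5, v≡5 (mod 8); ε(u)ε(v)=0·0, αω(v)=6·1, βω(u)=1·1; sum ≡ 1  ⇒  -1.
(a,b)_∞: sgn(-1771)=−, sgn(-3542)=−, so -1.
(a,b)_11: α=1, u≡1; β=1, v≡7 (mod 11); (1|11)=+1, (7|11)=-1; sign (−1)^1·+1^1·-1^1 = +1.
(a,b)_5: α=4, u≡1; β=4, v≡2 (mod 5); (1|5)=+1, (2|5)=-1; sign (−1)^0·+1^4·-1^4 = +1.
(a,b)_7: α=-3, u≡5; β=-1, v≡3 (mod 7); (5|7)=-1, (3|7)=-1; sign (−1)^1·-1^-1·-1^-3 = -1.
(a,b)_23: α=1, u≡11; β=1, v≡22 (mod 23); (11|23)=-1, (22|23)=-1; sign (−1)^1·-1^1·-1^1 = -1.
(a,b)_17: α=4, u≡3; β=2, v≡10 (mod 17); (3|17)=-1, (10|17)=-1; sign (−1)^0·-1^2·-1^4 = +1.
(a,b)_3: α=-4, u≡2; β=-2, v≡1 (mod 3); (2|3)=-1, (1|3)=+1; sign (−1)^0·-1^-2·+1^-4 = +1.
|Ram(-1771, -3542)| = 4, even; anisotropic at {2, 7, 23, ∞}.

[2, 7, 23, inf]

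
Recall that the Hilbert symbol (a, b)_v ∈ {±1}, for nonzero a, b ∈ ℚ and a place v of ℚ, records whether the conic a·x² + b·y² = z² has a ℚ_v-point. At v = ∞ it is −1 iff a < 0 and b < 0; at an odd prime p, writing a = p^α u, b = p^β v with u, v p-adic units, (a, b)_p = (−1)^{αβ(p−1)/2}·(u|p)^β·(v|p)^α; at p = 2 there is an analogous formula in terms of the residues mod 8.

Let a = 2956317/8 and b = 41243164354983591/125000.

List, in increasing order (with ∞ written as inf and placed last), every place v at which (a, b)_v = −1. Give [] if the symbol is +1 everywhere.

Mod squares: a ≡ 714, b ≡ 78. Check v ∈ {∞, 2, 3, 5, 7, 11, 13, 17}.
v=5: a=5^0·(≡4), b=5^-6·(≡2) mod 5; (4|5)=+1, (2|5)=-1; (−1)^{0·-6·2}·(+1)^-6·(-1)^0 = +1.
v=7: a=7^3·(≡2), b=7^6·(≡4) mod 7; (2|7)=+1, (4|7)=+1; (−1)^{3·6·3}·(+1)^6·(+1)^3 = +1.
v=17: a=17^1·(≡1), b=17^2·(≡6) mod 17; (1|17)=+1, (6|17)=-1; (−1)^{1·2·8}·(+1)^2·(-1)^1 = -1.
v=13: a=13^2·(≡1), b=13^5·(≡8) mod 13; (1|13)=+1, (8|13)=-1; (−1)^{2·5·6}·(+1)^5·(-1)^2 = +1.
v=3: a=3^1·(≡1), b=3^3·(≡2) mod 3; (1|3)=+1, (2|3)=-1; (−1)^{1·3·1}·(+1)^3·(-1)^1 = +1.
v=∞: 714 > 0 and 78 > 0  ⇒  (a,b)_∞ = +1.
v=11: a=11^0·(≡7), b=11^2·(≡4) mod 11; (7|11)=-1, (4|11)=+1; (−1)^{0·2·5}·(-1)^2·(+1)^0 = +1.
v=2: v_2(a)=-3, v_2(b)=-3; units ≡ 5, 7 (mod 8); ε·ε+αω+βω = 0·1+-3·0+-3·1 ≡ 1  ⇒  (a,b)_2 = -1.
|Ram(714, 78)| = 2, even; anisotropic at {2, 17}.

[2, 17]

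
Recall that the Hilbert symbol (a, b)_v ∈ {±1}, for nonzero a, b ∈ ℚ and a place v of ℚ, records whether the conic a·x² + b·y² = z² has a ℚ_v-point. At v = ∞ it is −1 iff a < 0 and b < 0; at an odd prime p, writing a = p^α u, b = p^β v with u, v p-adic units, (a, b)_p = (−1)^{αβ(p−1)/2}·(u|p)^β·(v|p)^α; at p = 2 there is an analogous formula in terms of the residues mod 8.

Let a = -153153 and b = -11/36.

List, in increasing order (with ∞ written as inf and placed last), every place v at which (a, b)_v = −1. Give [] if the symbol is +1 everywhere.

(a, b) ≡ (-17017, -11) mod (ℚ^×)²; places V = {2, 3, 7, 11, 13, 17, ∞}.
(a,b)_∞: sgn(-17017)=−, sgn(-11)=−, so -1.
(a,b)_17: α=1, u≡1; β=0, v≡3 (mod 17); (1|17)=+1, (3|17)=-1; sign (−1)^0·+1^0·-1^1 = -1.
(a,b)_11: α=1, u≡3; β=1, v≡7 (mod 11); (3|11)=+1, (7|11)=-1; sign (−1)^1·+1^1·-1^1 = +1.
(a,b)_3: α=2, u≡2; β=-2, v≡1 (mod 3); (2|3)=-1, (1|3)=+1; sign (−1)^0·-1^-2·+1^2 = +1.
(a,b)_7: α=1, u≡3; β=0, v≡3 (mod 7); (3|7)=-1, (3|7)=-1; sign (−1)^0·-1^0·-1^1 = -1.
(a,b)_13: α=1, u≡10; β=0, v≡8 (mod 13); (10|13)=+1, (8|13)=-1; sign (−1)^0·+1^0·-1^1 = -1.
(a,b)_2: α=0, β=-2; u≡7, v≡5 (mod 8); ε(u)ε(v)=1·0, αω(v)=0·1, βω(u)=-2·0; sum ≡ 0  ⇒  +1.
|Ram(-17017, -11)| = 4, even; anisotropic at {7, 13, 17, ∞}.

[7, 13, 17, inf]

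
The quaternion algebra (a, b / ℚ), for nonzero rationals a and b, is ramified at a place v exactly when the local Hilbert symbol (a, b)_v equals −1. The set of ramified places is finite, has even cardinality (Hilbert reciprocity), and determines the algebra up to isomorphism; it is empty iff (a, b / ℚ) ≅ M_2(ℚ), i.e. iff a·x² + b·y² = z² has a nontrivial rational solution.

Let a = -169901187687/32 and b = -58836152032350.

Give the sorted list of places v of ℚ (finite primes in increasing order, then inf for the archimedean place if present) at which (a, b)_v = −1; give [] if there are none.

(a, b) ≡ (-119966, -556206) mod (ℚ^×)²; places V = {2, 3, 5, 7, 11, 17, 19, 41, ∞}.
(a,b)_3: α=4, u≡1; β=1, v≡1 (mod 3); (1|3)=+1, (1|3)=+1; sign (−1)^0·+1^1·+1^4 = +1.
(a,b)_∞: sgn(-119966)=−, sgn(-556206)=−, so -1.
(a,b)_19: α=1, u≡13; β=1, v≡9 (mod 19); (13|19)=-1, (9|19)=+1; sign (−1)^1·-1^1·+1^1 = +1.
(a,b)_7: α=1, u≡3; β=1, v≡3 (mod 7); (3|7)=-1, (3|7)=-1; sign (−1)^1·-1^1·-1^1 = -1.
(a,b)_17: α=2, u≡6; β=3, v≡3 (mod 17); (6|17)=-1, (3|17)=-1; sign (−1)^0·-1^3·-1^2 = -1.
(a,b)_11: α=3, u≡8; β=4, v≡4 (mod 11); (8|11)=-1, (4|11)=+1; sign (−1)^0·-1^4·+1^3 = +1.
(a,b)_41: α=1, u≡17; β=1, v≡16 (mod 41); (17|41)=-1, (16|41)=+1; sign (−1)^0·-1^1·+1^1 = -1.
(a,b)_5: α=0, u≡4; β=2, v≡1 (mod 5); (4|5)=+1, (1|5)=+1; sign (−1)^0·+1^2·+1^0 = +1.
(a,b)_2: α=-5, β=1; u≡1, v≡1 (mod 8); ε(u)ε(v)=0·0, αω(v)=-5·0, βω(u)=1·0; sum ≡ 0  ⇒  +1.
Ram(-119966, -556206) = {7, 17, 41, ∞}; no ℚ_7-point on the conic.

[7, 17, 41, inf]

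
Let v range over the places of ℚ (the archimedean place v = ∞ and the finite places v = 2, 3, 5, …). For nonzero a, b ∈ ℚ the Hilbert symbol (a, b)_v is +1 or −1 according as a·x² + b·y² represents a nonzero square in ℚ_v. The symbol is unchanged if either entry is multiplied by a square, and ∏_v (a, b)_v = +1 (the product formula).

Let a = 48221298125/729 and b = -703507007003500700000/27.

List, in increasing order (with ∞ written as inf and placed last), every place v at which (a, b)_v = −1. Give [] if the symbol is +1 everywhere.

Mod squares: a ≡ 77, b ≡ -4290. Check v ∈ {∞, 2, 3, 5, 7, 11, 13}.
v=3: a=3^-6·(≡2), b=3^-3·(≡1) mod 3; (2|3)=-1, (1|3)=+1; (−1)^{-6·-3·1}·(-1)^-3·(+1)^-6 = -1.
v=7: a=7^3·(≡2), b=7^6·(≡4) mod 7; (2|7)=+1, (4|7)=+1; (−1)^{3·6·3}·(+1)^6·(+1)^3 = +1.
v=13: a=13^2·(≡12), b=13^5·(≡2) mod 13; (12|13)=+1, (2|13)=-1; (−1)^{2·5·6}·(+1)^5·(-1)^2 = +1.
v=5: a=5^4·(≡3), b=5^5·(≡3) mod 5; (3|5)=-1, (3|5)=-1; (−1)^{4·5·2}·(-1)^5·(-1)^4 = -1.
v=∞: 77 > 0 and -4290 < 0  ⇒  (a,b)_∞ = +1.
v=11: a=11^3·(≡2), b=11^5·(≡8) mod 11; (2|11)=-1, (8|11)=-1; (−1)^{3·5·5}·(-1)^5·(-1)^3 = -1.
v=2: v_2(a)=0, v_2(b)=5; units ≡ 5, 7 (mod 8); ε·ε+αω+βω = 0·1+0·0+5·1 ≡ 1  ⇒  (a,b)_2 = -1.
Ram(77, -4290) = {2, 3, 5, 11}; no ℚ_2-point on the conic.

[2, 3, 5, 11]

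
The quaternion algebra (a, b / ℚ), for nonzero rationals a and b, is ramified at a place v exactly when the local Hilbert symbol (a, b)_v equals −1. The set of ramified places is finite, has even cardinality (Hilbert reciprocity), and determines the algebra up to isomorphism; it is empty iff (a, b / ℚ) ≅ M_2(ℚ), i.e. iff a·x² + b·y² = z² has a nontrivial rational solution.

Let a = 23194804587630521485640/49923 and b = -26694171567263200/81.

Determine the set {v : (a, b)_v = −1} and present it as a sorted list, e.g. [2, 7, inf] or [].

[2, 3, 5, 17]

Mod squares: a ≡ 6630, b ≡ -238. Check v ∈ {∞, 2, 3, 5, 7, 11, 13, 17, 19, 23, 43}.
v=2: v_2(a)=3, v_2(b)=5; units ≡ 3, 1 (mod 8); ε·ε+αω+βω = 1·0+3·0+5·1 ≡ 1  ⇒  (a,b)_2 = -1.
v=13: a=13^3·(≡12), b=13^2·(≡12) mod 13; (12|13)=+1, (12|13)=+1; (−1)^{3·2·6}·(+1)^2·(+1)^3 = +1.
v=∞: 6630 > 0 and -238 < 0  ⇒  (a,b)_∞ = +1.
v=23: a=23^6·(≡18), b=23^4·(≡10) mod 23; (18|23)=+1, (10|23)=-1; (−1)^{6·4·11}·(+1)^4·(-1)^6 = +1.
v=17: a=17^1·(≡13), b=17^1·(≡11) mod 17; (13|17)=+1, (11|17)=-1; (−1)^{1·1·8}·(+1)^1·(-1)^1 = -1.
v=19: a=19^2·(≡12), b=19^0·(≡17) mod 19; (12|19)=-1, (17|19)=+1; (−1)^{2·0·9}·(-1)^0·(+1)^2 = +1.
v=11: a=11^2·(≡6), b=11^2·(≡3) mod 11; (6|11)=-1, (3|11)=+1; (−1)^{2·2·5}·(-1)^2·(+1)^2 = +1.
v=3: a=3^-3·(≡2), b=3^-4·(≡2) mod 3; (2|3)=-1, (2|3)=-1; (−1)^{-3·-4·1}·(-1)^-4·(-1)^-3 = -1.
v=43: a=43^-2·(≡5), b=43^0·(≡18) mod 43; (5|43)=-1, (18|43)=-1; (−1)^{-2·0·21}·(-1)^0·(-1)^-2 = +1.
v=5: a=5^1·(≡1), b=5^2·(≡2) mod 5; (1|5)=+1, (2|5)=-1; (−1)^{1·2·2}·(+1)^2·(-1)^1 = -1.
v=7: a=7^4·(≡1), b=7^3·(≡1) mod 7; (1|7)=+1, (1|7)=+1; (−1)^{4·3·3}·(+1)^3·(+1)^4 = +1.
Ram(6630, -238) = {2, 3, 5, 17}; no ℚ_2-point on the conic.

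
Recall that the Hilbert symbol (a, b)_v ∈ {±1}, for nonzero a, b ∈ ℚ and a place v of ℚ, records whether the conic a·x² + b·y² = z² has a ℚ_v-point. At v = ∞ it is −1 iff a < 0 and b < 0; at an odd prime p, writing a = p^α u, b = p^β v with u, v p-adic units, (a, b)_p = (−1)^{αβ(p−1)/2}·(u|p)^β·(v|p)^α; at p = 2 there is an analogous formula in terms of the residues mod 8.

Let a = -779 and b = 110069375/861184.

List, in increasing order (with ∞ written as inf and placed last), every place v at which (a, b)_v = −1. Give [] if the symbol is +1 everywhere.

[19, 31]

Mod squares: a ≡ -779, b ≡ 176111. Check v ∈ {∞, 2, 5, 13, 19, 23, 29, 31, 41}.
v=29: a=29^0·(≡4), b=29^-2·(≡28) mod 29; (4|29)=+1, (28|29)=+1; (−1)^{0·-2·14}·(+1)^-2·(+1)^0 = +1.
v=∞: -779 < 0 and 176111 > 0  ⇒  (a,b)_∞ = +1.
v=13: a=13^0·(≡1), b=13^1·(≡12) mod 13; (1|13)=+1, (12|13)=+1; (−1)^{0·1·6}·(+1)^1·(+1)^0 = +1.
v=31: a=31^0·(≡27), b=31^1·(≡10) mod 31; (27|31)=-1, (10|31)=+1; (−1)^{0·1·15}·(-1)^1·(+1)^0 = -1.
v=41: a=41^1·(≡22), b=41^0·(≡8) mod 41; (22|41)=-1, (8|41)=+1; (−1)^{1·0·20}·(-1)^0·(+1)^1 = +1.
v=5: a=5^0·(≡1), b=5^4·(≡4) mod 5; (1|5)=+1, (4|5)=+1; (−1)^{0·4·2}·(+1)^4·(+1)^0 = +1.
v=19: a=19^1·(≡16), b=19^1·(≡7) mod 19; (16|19)=+1, (7|19)=+1; (−1)^{1·1·9}·(+1)^1·(+1)^1 = -1.
v=23: a=23^0·(≡3), b=23^1·(≡20) mod 23; (3|23)=+1, (20|23)=-1; (−1)^{0·1·11}·(+1)^1·(-1)^0 = +1.
v=2: v_2(a)=0, v_2(b)=-10; units ≡ 5, 7 (mod 8); ε·ε+αω+βω = 0·1+0·0+-10·1 ≡ 0  ⇒  (a,b)_2 = +1.
|Ram(-779, 176111)| = 2, even; anisotropic at {19, 31}.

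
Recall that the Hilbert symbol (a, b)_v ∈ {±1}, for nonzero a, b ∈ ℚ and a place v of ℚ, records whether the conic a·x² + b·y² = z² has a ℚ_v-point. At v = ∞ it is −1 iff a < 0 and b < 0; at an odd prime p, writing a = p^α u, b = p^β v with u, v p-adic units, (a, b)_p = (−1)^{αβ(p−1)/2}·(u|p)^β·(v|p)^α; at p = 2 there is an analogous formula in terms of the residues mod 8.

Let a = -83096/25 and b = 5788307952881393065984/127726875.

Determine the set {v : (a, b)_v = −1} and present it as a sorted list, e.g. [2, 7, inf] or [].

[17, 31]

(a, b) ≡ (-20774, 21251802) mod (ℚ^×)²; places V = {2, 3, 5, 11, 13, 17, 29, 31, 43, 47, ∞}.
(a,b)_5: α=-2, u≡4; β=-4, v≡3 (mod 5); (4|5)=+1, (3|5)=-1; sign (−1)^0·+1^-4·-1^-2 = +1.
(a,b)_29: α=0, u≡10; β=-2, v≡13 (mod 29); (10|29)=-1, (13|29)=+1; sign (−1)^0·-1^-2·+1^0 = +1.
(a,b)_11: α=0, u≡3; β=1, v≡8 (mod 11); (3|11)=+1, (8|11)=-1; sign (−1)^0·+1^1·-1^0 = +1.
(a,b)_47: α=1, u≡12; β=3, v≡30 (mod 47); (12|47)=+1, (30|47)=-1; sign (−1)^1·+1^3·-1^1 = +1.
(a,b)_43: α=0, u≡25; β=2, v≡4 (mod 43); (25|43)=+1, (4|43)=+1; sign (−1)^0·+1^2·+1^0 = +1.
(a,b)_17: α=1, u≡1; β=3, v≡6 (mod 17); (1|17)=+1, (6|17)=-1; sign (−1)^0·+1^3·-1^1 = -1.
(a,b)_31: α=0, u≡13; β=1, v≡8 (mod 31); (13|31)=-1, (8|31)=+1; sign (−1)^0·-1^1·+1^0 = -1.
(a,b)_2: α=3, β=13; u≡5, v≡5 (mod 8); ε(u)ε(v)=0·0, αω(v)=3·1, βω(u)=13·1; sum ≡ 0  ⇒  +1.
(a,b)_3: α=0, u≡1; β=-5, v≡1 (mod 3); (1|3)=+1, (1|3)=+1; sign (−1)^0·+1^-5·+1^0 = +1.
(a,b)_∞: sgn(-20774)=−, sgn(21251802)=+, so +1.
(a,b)_13: α=1, u≡9; β=3, v≡9 (mod 13); (9|13)=+1, (9|13)=+1; sign (−1)^0·+1^3·+1^1 = +1.
(-20774, 21251802 / ℚ) ramifies at {17, 31}: a division algebra.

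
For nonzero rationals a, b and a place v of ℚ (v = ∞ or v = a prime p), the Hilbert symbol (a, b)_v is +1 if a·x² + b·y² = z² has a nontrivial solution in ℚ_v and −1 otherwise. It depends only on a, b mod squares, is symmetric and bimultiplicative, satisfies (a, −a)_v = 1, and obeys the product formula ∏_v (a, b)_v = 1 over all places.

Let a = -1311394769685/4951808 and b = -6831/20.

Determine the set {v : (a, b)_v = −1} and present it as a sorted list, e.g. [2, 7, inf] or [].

[23, inf]

Mod squares: a ≡ -155595, b ≡ -3795. Check v ∈ {∞, 2, 3, 5, 7, 11, 13, 17, 23, 29, 41}.
v=3: a=3^5·(≡2), b=3^3·(≡1) mod 3; (2|3)=-1, (1|3)=+1; (−1)^{5·3·1}·(-1)^3·(+1)^5 = +1.
v=13: a=13^2·(≡11), b=13^0·(≡1) mod 13; (11|13)=-1, (1|13)=+1; (−1)^{2·0·6}·(-1)^0·(+1)^2 = +1.
v=∞: -155595 < 0 and -3795 < 0  ⇒  (a,b)_∞ = -1.
v=11: a=11^1·(≡5), b=11^1·(≡8) mod 11; (5|11)=+1, (8|11)=-1; (−1)^{1·1·5}·(+1)^1·(-1)^1 = +1.
v=7: a=7^2·(≡4), b=7^0·(≡6) mod 7; (4|7)=+1, (6|7)=-1; (−1)^{2·0·3}·(+1)^0·(-1)^2 = +1.
v=17: a=17^2·(≡14), b=17^0·(≡1) mod 17; (14|17)=-1, (1|17)=+1; (−1)^{2·0·8}·(-1)^0·(+1)^2 = +1.
v=41: a=41^1·(≡31), b=41^0·(≡9) mod 41; (31|41)=+1, (9|41)=+1; (−1)^{1·0·20}·(+1)^0·(+1)^1 = +1.
v=5: a=5^1·(≡1), b=5^-1·(≡1) mod 5; (1|5)=+1, (1|5)=+1; (−1)^{1·-1·2}·(+1)^-1·(+1)^1 = +1.
v=29: a=29^-2·(≡15), b=29^0·(≡5) mod 29; (15|29)=-1, (5|29)=+1; (−1)^{-2·0·14}·(-1)^0·(+1)^-2 = +1.
v=23: a=23^-1·(≡11), b=23^1·(≡7) mod 23; (11|23)=-1, (7|23)=-1; (−1)^{-1·1·11}·(-1)^1·(-1)^-1 = -1.
v=2: v_2(a)=-8, v_2(b)=-2; units ≡ 5, 5 (mod 8); ε·ε+αω+βω = 0·0+-8·1+-2·1 ≡ 0  ⇒  (a,b)_2 = +1.
Ram(-155595, -3795) = {23, ∞}; no ℚ_23-point on the conic.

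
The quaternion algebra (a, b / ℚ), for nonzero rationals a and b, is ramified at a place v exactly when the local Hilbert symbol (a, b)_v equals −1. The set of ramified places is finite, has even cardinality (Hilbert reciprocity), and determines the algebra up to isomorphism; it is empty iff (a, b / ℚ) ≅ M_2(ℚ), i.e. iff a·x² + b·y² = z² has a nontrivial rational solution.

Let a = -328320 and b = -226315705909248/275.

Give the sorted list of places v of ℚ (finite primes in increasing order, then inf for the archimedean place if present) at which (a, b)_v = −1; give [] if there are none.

[3, 5, 11, inf]

(a, b) ≡ (-570, -22) mod (ℚ^×)²; places V = {2, 3, 5, 11, 19, ∞}.
(a,b)_2: α=7, β=17; u≡3, v≡5 (mod 8); ε(u)ε(v)=1·0, αω(v)=7·1, βω(u)=17·1; sum ≡ 0  ⇒  +1.
(a,b)_3: α=3, u≡2; β=14, v≡2 (mod 3); (2|3)=-1, (2|3)=-1; sign (−1)^0·-1^14·-1^3 = -1.
(a,b)_19: α=1, u≡10; β=2, v≡4 (mod 19); (10|19)=-1, (4|19)=+1; sign (−1)^0·-1^2·+1^1 = +1.
(a,b)_∞: sgn(-570)=−, sgn(-22)=−, so -1.
(a,b)_11: α=0, u≡8; β=-1, v≡4 (mod 11); (8|11)=-1, (4|11)=+1; sign (−1)^0·-1^-1·+1^0 = -1.
(a,b)_5: α=1, u≡1; β=-2, v≡2 (mod 5); (1|5)=+1, (2|5)=-1; sign (−1)^0·+1^-2·-1^1 = -1.
|Ram(-570, -22)| = 4, even; anisotropic at {3, 5, 11, ∞}.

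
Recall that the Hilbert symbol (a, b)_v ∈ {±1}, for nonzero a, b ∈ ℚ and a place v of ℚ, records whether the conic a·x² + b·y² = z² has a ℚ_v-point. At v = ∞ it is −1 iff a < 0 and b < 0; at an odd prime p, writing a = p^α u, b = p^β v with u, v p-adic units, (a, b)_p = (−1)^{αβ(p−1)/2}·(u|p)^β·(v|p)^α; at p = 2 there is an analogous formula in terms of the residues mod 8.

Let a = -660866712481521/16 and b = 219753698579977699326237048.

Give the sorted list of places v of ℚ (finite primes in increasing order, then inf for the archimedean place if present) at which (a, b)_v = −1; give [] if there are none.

[2, 7, 19, 29]

(a, b) ≡ (-130169, 5278) mod (ℚ^×)²; places V = {2, 3, 7, 11, 13, 17, 19, 29, 31, ∞}.
(a,b)_17: α=1, u≡14; β=2, v≡16 (mod 17); (14|17)=-1, (16|17)=+1; sign (−1)^0·-1^2·+1^1 = +1.
(a,b)_19: α=1, u≡14; β=2, v≡12 (mod 19); (14|19)=-1, (12|19)=-1; sign (−1)^0·-1^2·-1^1 = -1.
(a,b)_29: α=2, u≡19; β=3, v≡26 (mod 29); (19|29)=-1, (26|29)=-1; sign (−1)^0·-1^3·-1^2 = -1.
(a,b)_31: α=1, u≡24; β=2, v≡8 (mod 31); (24|31)=-1, (8|31)=+1; sign (−1)^0·-1^2·+1^1 = +1.
(a,b)_7: α=2, u≡5; β=3, v≡3 (mod 7); (5|7)=-1, (3|7)=-1; sign (−1)^0·-1^3·-1^2 = -1.
(a,b)_11: α=0, u≡3; β=2, v≡5 (mod 11); (3|11)=+1, (5|11)=+1; sign (−1)^0·+1^2·+1^0 = +1.
(a,b)_∞: sgn(-130169)=−, sgn(5278)=+, so +1.
(a,b)_13: α=3, u≡1; β=5, v≡10 (mod 13); (1|13)=+1, (10|13)=+1; sign (−1)^0·+1^5·+1^3 = +1.
(a,b)_2: α=-4, β=3; u≡7, v≡7 (mod 8); ε(u)ε(v)=1·1, αω(v)=-4·0, βω(u)=3·0; sum ≡ 1  ⇒  -1.
(a,b)_3: α=6, u≡1; β=6, v≡1 (mod 3); (1|3)=+1, (1|3)=+1; sign (−1)^0·+1^6·+1^6 = +1.
Ram(-130169, 5278) = {2, 7, 19, 29}; no ℚ_2-point on the conic.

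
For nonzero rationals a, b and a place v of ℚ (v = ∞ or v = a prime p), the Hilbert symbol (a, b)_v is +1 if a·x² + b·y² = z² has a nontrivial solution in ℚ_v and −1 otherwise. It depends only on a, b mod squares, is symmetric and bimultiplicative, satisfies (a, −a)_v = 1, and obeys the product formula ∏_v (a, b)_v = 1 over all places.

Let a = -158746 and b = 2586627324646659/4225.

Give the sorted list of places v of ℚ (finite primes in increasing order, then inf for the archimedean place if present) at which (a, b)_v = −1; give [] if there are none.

(a, b) ≡ (-158746, 19) mod (ℚ^×)²; places V = {2, 3, 5, 7, 13, 17, 19, 23, 29, ∞}.
(a,b)_19: α=0, u≡18; β=1, v≡7 (mod 19); (18|19)=-1, (7|19)=+1; sign (−1)^0·-1^1·+1^0 = -1.
(a,b)_7: α=1, u≡2; β=6, v≡6 (mod 7); (2|7)=+1, (6|7)=-1; sign (−1)^0·+1^6·-1^1 = -1.
(a,b)_∞: sgn(-158746)=−, sgn(19)=+, so +1.
(a,b)_2: α=1, β=0; u≡3, v≡3 (mod 8); ε(u)ε(v)=1·1, αω(v)=1·1, βω(u)=0·1; sum ≡ 0  ⇒  +1.
(a,b)_29: α=1, u≡7; β=2, v≡19 (mod 29); (7|29)=+1, (19|29)=-1; sign (−1)^0·+1^2·-1^1 = -1.
(a,b)_13: α=0, u≡10; β=-2, v≡5 (mod 13); (10|13)=+1, (5|13)=-1; sign (−1)^0·+1^-2·-1^0 = +1.
(a,b)_3: α=0, u≡2; β=2, v≡1 (mod 3); (2|3)=-1, (1|3)=+1; sign (−1)^0·-1^2·+1^0 = +1.
(a,b)_23: α=1, u≡21; β=2, v≡20 (mod 23); (21|23)=-1, (20|23)=-1; sign (−1)^0·-1^2·-1^1 = -1.
(a,b)_5: α=0, u≡4; β=-2, v≡1 (mod 5); (4|5)=+1, (1|5)=+1; sign (−1)^0·+1^-2·+1^0 = +1.
(a,b)_17: α=1, u≡12; β=2, v≡16 (mod 17); (12|17)=-1, (16|17)=+1; sign (−1)^0·-1^2·+1^1 = +1.
|Ram(-158746, 19)| = 4, even; anisotropic at {7, 19, 23, 29}.

[7, 19, 23, 29]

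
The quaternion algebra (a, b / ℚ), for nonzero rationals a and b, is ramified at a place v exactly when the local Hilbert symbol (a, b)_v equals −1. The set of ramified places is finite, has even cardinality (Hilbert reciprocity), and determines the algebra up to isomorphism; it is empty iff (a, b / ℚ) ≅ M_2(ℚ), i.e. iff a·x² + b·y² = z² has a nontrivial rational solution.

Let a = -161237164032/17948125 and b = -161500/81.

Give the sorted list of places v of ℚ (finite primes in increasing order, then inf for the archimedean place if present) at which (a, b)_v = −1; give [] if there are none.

(a, b) ≡ (-14326, -1615) mod (ℚ^×)²; places V = {2, 3, 5, 7, 13, 17, 19, 29, 47, ∞}.
(a,b)_5: α=-4, u≡4; β=3, v≡3 (mod 5); (4|5)=+1, (3|5)=-1; sign (−1)^0·+1^3·-1^-4 = +1.
(a,b)_3: α=6, u≡2; β=-4, v≡2 (mod 3); (2|3)=-1, (2|3)=-1; sign (−1)^0·-1^-4·-1^6 = +1.
(a,b)_2: α=13, β=2; u≡5, v≡1 (mod 8); ε(u)ε(v)=0·0, αω(v)=13·0, βω(u)=2·1; sum ≡ 0  ⇒  +1.
(a,b)_17: α=0, u≡5; β=1, v≡12 (mod 17); (5|17)=-1, (12|17)=-1; sign (−1)^0·-1^1·-1^0 = -1.
(a,b)_19: α=1, u≡9; β=1, v≡10 (mod 19); (9|19)=+1, (10|19)=-1; sign (−1)^1·+1^1·-1^1 = +1.
(a,b)_47: α=-2, u≡1; β=0, v≡44 (mod 47); (1|47)=+1, (44|47)=-1; sign (−1)^0·+1^0·-1^-2 = +1.
(a,b)_29: α=1, u≡13; β=0, v≡24 (mod 29); (13|29)=+1, (24|29)=+1; sign (−1)^0·+1^0·+1^1 = +1.
(a,b)_13: α=-1, u≡9; β=0, v≡4 (mod 13); (9|13)=+1, (4|13)=+1; sign (−1)^0·+1^0·+1^-1 = +1.
(a,b)_7: α=2, u≡3; β=0, v≡1 (mod 7); (3|7)=-1, (1|7)=+1; sign (−1)^0·-1^0·+1^2 = +1.
(a,b)_∞: sgn(-14326)=−, sgn(-1615)=−, so -1.
(-14326, -1615 / ℚ) ramifies at {17, ∞}: a division algebra.

[17, inf]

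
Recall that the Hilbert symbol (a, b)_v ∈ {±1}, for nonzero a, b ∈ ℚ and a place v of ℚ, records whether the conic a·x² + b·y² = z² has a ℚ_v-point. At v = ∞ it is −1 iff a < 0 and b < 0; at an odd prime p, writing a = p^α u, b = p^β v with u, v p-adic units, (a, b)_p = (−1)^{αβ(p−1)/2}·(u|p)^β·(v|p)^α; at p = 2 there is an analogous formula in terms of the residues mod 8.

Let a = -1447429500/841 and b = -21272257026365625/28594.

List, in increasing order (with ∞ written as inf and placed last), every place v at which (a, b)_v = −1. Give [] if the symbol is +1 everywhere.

[5, 11, 19, inf]

(a, b) ≡ (-55, -22610) mod (ℚ^×)²; places V = {2, 3, 5, 7, 11, 17, 19, 29, ∞}.
(a,b)_11: α=1, u≡6; β=0, v≡10 (mod 11); (6|11)=-1, (10|11)=-1; sign (−1)^0·-1^0·-1^1 = -1.
(a,b)_19: α=2, u≡14; β=3, v≡7 (mod 19); (14|19)=-1, (7|19)=+1; sign (−1)^0·-1^3·+1^2 = -1.
(a,b)_17: α=0, u≡9; β=-1, v≡13 (mod 17); (9|17)=+1, (13|17)=+1; sign (−1)^0·+1^-1·+1^0 = +1.
(a,b)_7: α=0, u≡1; β=5, v≡2 (mod 7); (1|7)=+1, (2|7)=+1; sign (−1)^0·+1^5·+1^0 = +1.
(a,b)_29: α=-2, u≡27; β=-2, v≡27 (mod 29); (27|29)=-1, (27|29)=-1; sign (−1)^0·-1^-2·-1^-2 = +1.
(a,b)_∞: sgn(-55)=−, sgn(-22610)=−, so -1.
(a,b)_2: α=2, β=-1; u≡1, v≡7 (mod 8); ε(u)ε(v)=0·1, αω(v)=2·0, βω(u)=-1·0; sum ≡ 0  ⇒  +1.
(a,b)_5: α=3, u≡4; β=5, v≡2 (mod 5); (4|5)=+1, (2|5)=-1; sign (−1)^0·+1^5·-1^3 = -1.
(a,b)_3: α=6, u≡2; β=10, v≡1 (mod 3); (2|3)=-1, (1|3)=+1; sign (−1)^0·-1^10·+1^6 = +1.
Ram(-55, -22610) = {5, 11, 19, ∞}; no ℚ_5-point on the conic.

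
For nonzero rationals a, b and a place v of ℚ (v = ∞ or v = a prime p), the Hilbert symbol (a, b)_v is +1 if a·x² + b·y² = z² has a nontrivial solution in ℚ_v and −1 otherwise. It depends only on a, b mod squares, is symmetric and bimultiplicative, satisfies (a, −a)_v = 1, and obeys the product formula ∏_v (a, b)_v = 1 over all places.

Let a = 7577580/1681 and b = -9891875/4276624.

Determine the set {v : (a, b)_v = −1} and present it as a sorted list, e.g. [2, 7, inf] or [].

[5, 17, 19, 23]

Mod squares: a ≡ 6555, b ≡ -323. Check v ∈ {∞, 2, 3, 5, 7, 11, 17, 19, 23, 41, 47}.
v=7: a=7^0·(≡3), b=7^2·(≡6) mod 7; (3|7)=-1, (6|7)=-1; (−1)^{0·2·3}·(-1)^2·(-1)^0 = +1.
v=3: a=3^1·(≡1), b=3^0·(≡1) mod 3; (1|3)=+1, (1|3)=+1; (−1)^{1·0·1}·(+1)^0·(+1)^1 = +1.
v=2: v_2(a)=2, v_2(b)=-4; units ≡ 3, 5 (mod 8); ε·ε+αω+βω = 1·0+2·1+-4·1 ≡ 0  ⇒  (a,b)_2 = +1.
v=∞: 6555 > 0 and -323 < 0  ⇒  (a,b)_∞ = +1.
v=41: a=41^-2·(≡1), b=41^0·(≡23) mod 41; (1|41)=+1, (23|41)=+1; (−1)^{-2·0·20}·(+1)^0·(+1)^-2 = +1.
v=5: a=5^1·(≡1), b=5^4·(≡2) mod 5; (1|5)=+1, (2|5)=-1; (−1)^{1·4·2}·(+1)^4·(-1)^1 = -1.
v=11: a=11^0·(≡6), b=11^-2·(≡7) mod 11; (6|11)=-1, (7|11)=-1; (−1)^{0·-2·5}·(-1)^-2·(-1)^0 = +1.
v=47: a=47^0·(≡38), b=47^-2·(≡3) mod 47; (38|47)=-1, (3|47)=+1; (−1)^{0·-2·23}·(-1)^-2·(+1)^0 = +1.
v=17: a=17^2·(≡14), b=17^1·(≡9) mod 17; (14|17)=-1, (9|17)=+1; (−1)^{2·1·8}·(-1)^1·(+1)^2 = -1.
v=23: a=23^1·(≡4), b=23^0·(≡20) mod 23; (4|23)=+1, (20|23)=-1; (−1)^{1·0·11}·(+1)^0·(-1)^1 = -1.
v=19: a=19^1·(≡18), b=19^1·(≡12) mod 19; (18|19)=-1, (12|19)=-1; (−1)^{1·1·9}·(-1)^1·(-1)^1 = -1.
(6555, -323 / ℚ) ramifies at {5, 17, 19, 23}: a division algebra.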